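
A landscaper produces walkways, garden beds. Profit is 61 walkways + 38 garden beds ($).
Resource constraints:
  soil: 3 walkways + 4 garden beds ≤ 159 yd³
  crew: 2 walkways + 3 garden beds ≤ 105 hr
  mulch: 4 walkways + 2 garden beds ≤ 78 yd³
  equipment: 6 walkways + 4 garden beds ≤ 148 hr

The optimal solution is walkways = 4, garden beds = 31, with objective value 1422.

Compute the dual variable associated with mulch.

4

Check each constraint at x*: soil 136/159 (slack 23); crew 101/105 (slack 4); mulch 78/78 (tight); equipment 148/148 (tight).
By complementary slackness, y = 0 for the non-binding constraints.
Dual feasibility on the basic columns requires 4·y_mulch + 6·y_equipment = 61, 2·y_mulch + 4·y_equipment = 38.
→ y_mulch = 4 and y_equipment = 7.5.
Shadow price of mulch = 4.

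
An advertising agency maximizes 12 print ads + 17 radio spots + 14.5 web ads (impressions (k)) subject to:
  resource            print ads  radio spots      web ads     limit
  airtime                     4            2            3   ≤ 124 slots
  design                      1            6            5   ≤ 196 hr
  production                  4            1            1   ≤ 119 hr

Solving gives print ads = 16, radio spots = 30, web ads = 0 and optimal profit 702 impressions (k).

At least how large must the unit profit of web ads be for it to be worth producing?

17.5

Check each constraint at x*: airtime 124/124 (tight); design 196/196 (tight); production 94/119 (slack 25).
Slack constraints have shadow price 0 (complementary slackness).
The binding rows give the dual system: 4·y_airtime + 1·y_design = 12 and 2·y_airtime + 6·y_design = 17.
Solving: y_airtime = 2.5, y_design = 2.
web ads enters the basis when its profit ≥ yᵀa₃ = 2.5·3 + 2·5 = 17.5.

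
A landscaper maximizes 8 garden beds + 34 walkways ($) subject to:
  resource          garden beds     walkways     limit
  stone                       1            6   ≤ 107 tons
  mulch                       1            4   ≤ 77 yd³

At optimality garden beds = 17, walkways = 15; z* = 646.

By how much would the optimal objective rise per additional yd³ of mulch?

7

At the optimum: stone uses 107 of 107 (binding); mulch uses 77 of 77 (binding).
From A_Bᵀ y = c: 1·y_stone + 1·y_mulch = 8; 6·y_stone + 4·y_mulch = 34.
→ y_stone = 1 and y_mulch = 7.
Shadow price of mulch = 7.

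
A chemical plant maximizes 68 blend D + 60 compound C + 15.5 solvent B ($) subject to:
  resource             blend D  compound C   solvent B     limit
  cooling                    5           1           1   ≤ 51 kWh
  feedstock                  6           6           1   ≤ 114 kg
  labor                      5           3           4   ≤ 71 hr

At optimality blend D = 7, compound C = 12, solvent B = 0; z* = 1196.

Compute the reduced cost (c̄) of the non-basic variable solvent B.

-8.5

At the optimum: cooling uses 47 of 51 (slack = 4); feedstock uses 114 of 114 (binding); labor uses 71 of 71 (binding).
By complementary slackness, y = 0 for the non-binding constraint.
The binding rows give the dual system: 6·y_feedstock + 5·y_labor = 68 and 6·y_feedstock + 3·y_labor = 60.
Solving: y_feedstock = 8, y_labor = 4.
Reduced cost of solvent B: c₃ − yᵀa₃ = 15.5 − (8·1 + 4·4) = 15.5 − 24 = -8.5.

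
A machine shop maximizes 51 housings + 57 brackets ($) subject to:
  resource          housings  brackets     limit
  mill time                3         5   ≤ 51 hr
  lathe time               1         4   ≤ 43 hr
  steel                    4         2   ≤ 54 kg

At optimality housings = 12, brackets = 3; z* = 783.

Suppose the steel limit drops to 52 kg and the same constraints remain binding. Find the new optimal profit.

Check each constraint at x*: mill time 51/51 (tight); lathe time 24/43 (slack 19); steel 54/54 (tight).
Since lathe time is not tight, its dual is 0.
From A_Bᵀ y = c: 3·y_mill time + 4·y_steel = 51; 5·y_mill time + 2·y_steel = 57.
→ y_mill time = 9 and y_steel = 6.
Δz = y_steel·Δb = 6 × (-2) = -12, so new z* = 783 − 12 = 771.

771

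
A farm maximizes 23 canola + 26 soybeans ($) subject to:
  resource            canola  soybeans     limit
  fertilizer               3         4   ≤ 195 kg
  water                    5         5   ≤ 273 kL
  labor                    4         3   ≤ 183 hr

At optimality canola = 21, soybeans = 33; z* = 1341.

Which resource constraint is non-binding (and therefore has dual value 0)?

fertilizer: 195/195 (binding)
water: 270/273 (slack 3)
labor: 183/183 (binding)
By complementary slackness, a constraint with positive slack has shadow price 0 → water.

water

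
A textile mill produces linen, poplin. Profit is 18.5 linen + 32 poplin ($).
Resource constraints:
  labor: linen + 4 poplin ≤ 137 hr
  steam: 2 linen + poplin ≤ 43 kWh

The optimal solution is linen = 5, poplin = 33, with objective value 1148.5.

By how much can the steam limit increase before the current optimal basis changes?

231

Binding constraints: labor, steam. The basis is B = [[1,4],[2,1]] with det -7.
Per unit increase in steam, x* moves by d = (0.5714, -0.1429).
The basis stays optimal until poplin reaches 0; allowable increase = 231 kWh.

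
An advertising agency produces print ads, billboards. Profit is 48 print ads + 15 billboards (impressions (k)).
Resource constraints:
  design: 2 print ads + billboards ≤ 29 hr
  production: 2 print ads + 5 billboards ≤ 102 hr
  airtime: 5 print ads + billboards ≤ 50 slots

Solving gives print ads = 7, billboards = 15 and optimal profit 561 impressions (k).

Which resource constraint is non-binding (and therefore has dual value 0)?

production

design: 29/29 (binding)
production: 89/102 (slack 13)
airtime: 50/50 (binding)
By complementary slackness, a constraint with positive slack has shadow price 0 → production.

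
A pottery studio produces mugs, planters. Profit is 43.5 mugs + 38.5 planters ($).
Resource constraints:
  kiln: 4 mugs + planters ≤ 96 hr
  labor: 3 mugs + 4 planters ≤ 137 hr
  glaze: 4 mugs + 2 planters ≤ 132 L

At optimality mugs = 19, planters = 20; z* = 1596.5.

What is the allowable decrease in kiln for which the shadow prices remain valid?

61.75

Binding constraints: kiln, labor. The basis is B = [[4,1],[3,4]] with det 13.
Per unit decrease in kiln, x* moves by d = (-0.3077, 0.2308).
The basis stays optimal until mugs reaches 0; allowable decrease = 61.75 hr.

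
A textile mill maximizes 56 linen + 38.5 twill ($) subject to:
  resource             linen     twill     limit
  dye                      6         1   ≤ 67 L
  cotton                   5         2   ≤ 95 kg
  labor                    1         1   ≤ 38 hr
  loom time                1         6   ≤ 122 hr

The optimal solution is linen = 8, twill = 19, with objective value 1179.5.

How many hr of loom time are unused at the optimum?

loom time used = 1·8 + 6·19 = 122; slack = 122 − 122 = 0.

0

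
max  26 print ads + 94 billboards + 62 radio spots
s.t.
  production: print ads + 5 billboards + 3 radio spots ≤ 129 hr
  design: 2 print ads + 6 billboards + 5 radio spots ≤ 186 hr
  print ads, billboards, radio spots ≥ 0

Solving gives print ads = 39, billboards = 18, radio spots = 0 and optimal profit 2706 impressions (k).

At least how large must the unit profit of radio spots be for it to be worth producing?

At the optimum: production uses 129 of 129 (binding); design uses 186 of 186 (binding).
From A_Bᵀ y = c: 1·y_production + 2·y_design = 26; 5·y_production + 6·y_design = 94.
This yields shadow prices y_production = 8, y_design = 9.
radio spots enters the basis when its profit ≥ yᵀa₃ = 8·3 + 9·5 = 69.

69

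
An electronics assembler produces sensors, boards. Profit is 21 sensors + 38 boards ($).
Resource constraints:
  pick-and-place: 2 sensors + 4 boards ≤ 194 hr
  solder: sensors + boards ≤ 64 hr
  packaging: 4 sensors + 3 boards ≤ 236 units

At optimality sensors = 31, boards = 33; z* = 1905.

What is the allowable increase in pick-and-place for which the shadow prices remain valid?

Binding constraints: pick-and-place, solder. The basis is B = [[2,4],[1,1]] with det -2.
Per unit increase in pick-and-place, x* moves by d = (-0.5, 0.5).
The basis stays optimal until sensors reaches 0; allowable increase = 62 hr.

62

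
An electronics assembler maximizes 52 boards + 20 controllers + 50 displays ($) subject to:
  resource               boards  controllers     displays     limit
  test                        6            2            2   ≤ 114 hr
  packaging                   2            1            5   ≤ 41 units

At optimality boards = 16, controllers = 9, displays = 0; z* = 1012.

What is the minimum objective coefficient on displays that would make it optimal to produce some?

52

At the optimum: test uses 114 of 114 (binding); packaging uses 41 of 41 (binding).
From A_Bᵀ y = c: 6·y_test + 2·y_packaging = 52; 2·y_test + 1·y_packaging = 20.
Solving: y_test = 6, y_packaging = 8.
displays enters the basis when its profit ≥ yᵀa₃ = 6·2 + 8·5 = 52.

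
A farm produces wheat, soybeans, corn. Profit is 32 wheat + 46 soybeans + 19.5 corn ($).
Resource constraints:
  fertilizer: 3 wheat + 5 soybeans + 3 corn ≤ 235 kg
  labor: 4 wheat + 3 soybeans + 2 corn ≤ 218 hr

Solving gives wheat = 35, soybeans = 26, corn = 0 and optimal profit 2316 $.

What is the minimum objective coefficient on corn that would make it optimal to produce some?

28

Check each constraint at x*: fertilizer 235/235 (tight); labor 218/218 (tight).
The binding rows give the dual system: 3·y_fertilizer + 4·y_labor = 32 and 5·y_fertilizer + 3·y_labor = 46.
Solving: y_fertilizer = 8, y_labor = 2.
corn enters the basis when its profit ≥ yᵀa₃ = 8·3 + 2·2 = 28.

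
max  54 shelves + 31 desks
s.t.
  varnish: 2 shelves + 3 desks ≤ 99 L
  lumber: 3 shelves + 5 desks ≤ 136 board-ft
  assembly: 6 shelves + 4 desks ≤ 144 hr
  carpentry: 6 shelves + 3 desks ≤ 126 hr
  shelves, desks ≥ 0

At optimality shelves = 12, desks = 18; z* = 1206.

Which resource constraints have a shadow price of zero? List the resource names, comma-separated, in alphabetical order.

lumber, varnish

varnish: 78/99 (slack 21)
lumber: 126/136 (slack 10)
assembly: 144/144 (binding)
carpentry: 126/126 (binding)
By complementary slackness, a constraint with positive slack has shadow price 0 → lumber, varnish.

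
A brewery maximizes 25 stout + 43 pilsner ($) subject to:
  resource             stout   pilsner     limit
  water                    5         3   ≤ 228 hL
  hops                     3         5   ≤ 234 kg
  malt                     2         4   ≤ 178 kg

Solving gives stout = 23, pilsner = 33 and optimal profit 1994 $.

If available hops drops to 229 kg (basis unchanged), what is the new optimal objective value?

Check each constraint at x*: water 214/228 (slack 14); hops 234/234 (tight); malt 178/178 (tight).
By complementary slackness, y = 0 for the non-binding constraint.
From A_Bᵀ y = c: 3·y_hops + 2·y_malt = 25; 5·y_hops + 4·y_malt = 43.
Solving: y_hops = 7, y_malt = 2.
Δz = y_hops·Δb = 7 × (-5) = -35, so new z* = 1994 − 35 = 1959.

1959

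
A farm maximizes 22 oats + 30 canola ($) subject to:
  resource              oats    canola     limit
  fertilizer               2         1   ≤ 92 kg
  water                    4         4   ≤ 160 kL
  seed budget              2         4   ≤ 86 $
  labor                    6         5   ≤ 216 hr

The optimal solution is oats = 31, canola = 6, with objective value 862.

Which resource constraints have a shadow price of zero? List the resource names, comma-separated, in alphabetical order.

fertilizer, water

fertilizer: 68/92 (slack 24)
water: 148/160 (slack 12)
seed budget: 86/86 (binding)
labor: 216/216 (binding)
By complementary slackness, a constraint with positive slack has shadow price 0 → fertilizer, water.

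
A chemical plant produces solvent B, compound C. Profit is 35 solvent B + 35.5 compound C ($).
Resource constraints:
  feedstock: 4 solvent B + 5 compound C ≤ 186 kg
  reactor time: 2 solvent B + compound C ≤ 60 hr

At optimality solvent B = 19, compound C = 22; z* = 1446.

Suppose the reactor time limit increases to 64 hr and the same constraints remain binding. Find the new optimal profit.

1468

At the optimum: feedstock uses 186 of 186 (binding); reactor time uses 60 of 60 (binding).
Dual feasibility on the basic columns requires 4·y_feedstock + 2·y_reactor time = 35, 5·y_feedstock + 1·y_reactor time = 35.5.
Solving: y_feedstock = 6, y_reactor time = 5.5.
Δz = y_reactor time·Δb = 5.5 × (4) = 22, so new z* = 1446 + 22 = 1468.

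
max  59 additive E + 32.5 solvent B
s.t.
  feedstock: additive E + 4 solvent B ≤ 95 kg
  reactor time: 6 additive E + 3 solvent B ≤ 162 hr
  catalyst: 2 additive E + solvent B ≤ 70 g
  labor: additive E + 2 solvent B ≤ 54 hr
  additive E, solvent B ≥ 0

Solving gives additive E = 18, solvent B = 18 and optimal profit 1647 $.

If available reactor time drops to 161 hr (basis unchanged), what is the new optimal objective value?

Binding: reactor time and labor. Non-binding: feedstock (5 unused), catalyst (16 unused).
Slack constraints have shadow price 0 (complementary slackness).
Dual feasibility on the basic columns requires 6·y_reactor time + 1·y_labor = 59, 3·y_reactor time + 2·y_labor = 32.5.
This yields shadow prices y_reactor time = 9.5, y_labor = 2.
Δz = y_reactor time·Δb = 9.5 × (-1) = -9.5, so new z* = 1647 − 9.5 = 1637.5.

1637.5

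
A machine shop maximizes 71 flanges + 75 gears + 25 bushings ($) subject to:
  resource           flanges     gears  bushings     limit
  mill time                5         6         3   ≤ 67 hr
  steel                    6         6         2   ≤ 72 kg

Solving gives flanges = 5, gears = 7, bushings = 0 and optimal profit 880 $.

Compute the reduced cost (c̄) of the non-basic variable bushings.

At the optimum: mill time uses 67 of 67 (binding); steel uses 72 of 72 (binding).
The binding rows give the dual system: 5·y_mill time + 6·y_steel = 71 and 6·y_mill time + 6·y_steel = 75.
Solving: y_mill time = 4, y_steel = 8.5.
Reduced cost of bushings: c₃ − yᵀa₃ = 25 − (4·3 + 8.5·2) = 25 − 29 = -4.

-4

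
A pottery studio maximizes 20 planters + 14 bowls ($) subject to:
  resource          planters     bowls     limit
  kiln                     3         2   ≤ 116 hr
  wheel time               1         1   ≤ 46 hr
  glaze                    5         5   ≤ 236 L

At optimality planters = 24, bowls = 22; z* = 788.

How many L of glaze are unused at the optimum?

6

glaze used = 5·24 + 5·22 = 230; slack = 236 − 230 = 6.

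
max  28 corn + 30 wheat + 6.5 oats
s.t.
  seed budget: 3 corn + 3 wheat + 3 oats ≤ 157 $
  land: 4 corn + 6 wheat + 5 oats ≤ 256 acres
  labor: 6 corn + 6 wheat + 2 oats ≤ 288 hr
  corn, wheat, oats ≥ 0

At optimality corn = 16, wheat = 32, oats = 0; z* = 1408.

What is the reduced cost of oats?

At the optimum: seed budget uses 144 of 157 (slack = 13); land uses 256 of 256 (binding); labor uses 288 of 288 (binding).
Slack constraints have shadow price 0 (complementary slackness).
Dual feasibility on the basic columns requires 4·y_land + 6·y_labor = 28, 6·y_land + 6·y_labor = 30.
Solving: y_land = 1, y_labor = 4.
Reduced cost of oats: c₃ − yᵀa₃ = 6.5 − (1·5 + 4·2) = 6.5 − 13 = -6.5.

-6.5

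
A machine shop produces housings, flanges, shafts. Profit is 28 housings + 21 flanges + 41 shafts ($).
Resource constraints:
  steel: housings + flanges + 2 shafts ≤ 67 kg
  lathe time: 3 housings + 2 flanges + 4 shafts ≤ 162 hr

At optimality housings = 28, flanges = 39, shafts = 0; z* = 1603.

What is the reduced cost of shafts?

At the optimum: steel uses 67 of 67 (binding); lathe time uses 162 of 162 (binding).
The binding rows give the dual system: 1·y_steel + 3·y_lathe time = 28 and 1·y_steel + 2·y_lathe time = 21.
Solving: y_steel = 7, y_lathe time = 7.
Reduced cost of shafts: c₃ − yᵀa₃ = 41 − (7·2 + 7·4) = 41 − 42 = -1.

-1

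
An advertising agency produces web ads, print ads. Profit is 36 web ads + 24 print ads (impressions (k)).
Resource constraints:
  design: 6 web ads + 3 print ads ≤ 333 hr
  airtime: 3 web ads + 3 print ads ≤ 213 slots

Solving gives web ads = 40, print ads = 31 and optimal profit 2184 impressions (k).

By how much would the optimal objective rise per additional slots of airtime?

At the optimum: design uses 333 of 333 (binding); airtime uses 213 of 213 (binding).
Dual feasibility on the basic columns requires 6·y_design + 3·y_airtime = 36, 3·y_design + 3·y_airtime = 24.
Solving: y_design = 4, y_airtime = 4.
Shadow price of airtime = 4.

4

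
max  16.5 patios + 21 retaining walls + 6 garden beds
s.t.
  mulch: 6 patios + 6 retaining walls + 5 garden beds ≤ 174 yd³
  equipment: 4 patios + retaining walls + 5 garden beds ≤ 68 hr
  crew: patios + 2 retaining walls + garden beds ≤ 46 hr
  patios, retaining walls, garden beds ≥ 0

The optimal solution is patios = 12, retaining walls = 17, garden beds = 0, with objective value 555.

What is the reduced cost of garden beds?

Binding: mulch and crew. Non-binding: equipment (3 unused).
Slack constraints have shadow price 0 (complementary slackness).
The binding rows give the dual system: 6·y_mulch + 1·y_crew = 16.5 and 6·y_mulch + 2·y_crew = 21.
This yields shadow prices y_mulch = 2, y_crew = 4.5.
Reduced cost of garden beds: c₃ − yᵀa₃ = 6 − (2·5 + 4.5·1) = 6 − 14.5 = -8.5.

-8.5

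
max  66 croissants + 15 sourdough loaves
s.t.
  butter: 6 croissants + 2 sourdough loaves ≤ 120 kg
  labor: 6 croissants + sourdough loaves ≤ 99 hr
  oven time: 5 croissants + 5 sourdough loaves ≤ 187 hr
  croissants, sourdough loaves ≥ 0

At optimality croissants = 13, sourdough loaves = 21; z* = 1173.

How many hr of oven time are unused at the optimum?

17

oven time used = 5·13 + 5·21 = 170; slack = 187 − 170 = 17.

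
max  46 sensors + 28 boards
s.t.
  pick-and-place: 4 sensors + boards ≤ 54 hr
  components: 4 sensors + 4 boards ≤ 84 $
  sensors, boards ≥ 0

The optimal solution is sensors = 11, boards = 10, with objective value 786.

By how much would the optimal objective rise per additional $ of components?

5.5

Both pick-and-place and components are binding at x*.
The binding rows give the dual system: 4·y_pick-and-place + 4·y_components = 46 and 1·y_pick-and-place + 4·y_components = 28.
Solving: y_pick-and-place = 6, y_components = 5.5.
Shadow price of components = 5.5.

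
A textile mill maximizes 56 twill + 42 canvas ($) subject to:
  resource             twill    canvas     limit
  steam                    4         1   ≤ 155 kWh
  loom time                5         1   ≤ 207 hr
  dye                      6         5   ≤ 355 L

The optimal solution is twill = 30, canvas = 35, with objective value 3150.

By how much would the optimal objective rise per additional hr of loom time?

0

Check each constraint at x*: steam 155/155 (tight); loom time 185/207 (slack 22); dye 355/355 (tight).
Since loom time is not tight, its dual is 0.
Dual feasibility on the basic columns requires 4·y_steam + 6·y_dye = 56, 1·y_steam + 5·y_dye = 42.
This yields shadow prices y_steam = 2, y_dye = 8.
Shadow price of loom time = 0.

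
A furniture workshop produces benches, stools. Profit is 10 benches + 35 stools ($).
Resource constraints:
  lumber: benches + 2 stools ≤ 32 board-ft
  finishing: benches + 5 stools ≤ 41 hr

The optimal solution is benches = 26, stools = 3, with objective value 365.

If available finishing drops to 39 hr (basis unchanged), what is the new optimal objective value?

At the optimum: lumber uses 32 of 32 (binding); finishing uses 41 of 41 (binding).
Dual feasibility on the basic columns requires 1·y_lumber + 1·y_finishing = 10, 2·y_lumber + 5·y_finishing = 35.
→ y_lumber = 5 and y_finishing = 5.
Δz = y_finishing·Δb = 5 × (-2) = -10, so new z* = 365 − 10 = 355.

355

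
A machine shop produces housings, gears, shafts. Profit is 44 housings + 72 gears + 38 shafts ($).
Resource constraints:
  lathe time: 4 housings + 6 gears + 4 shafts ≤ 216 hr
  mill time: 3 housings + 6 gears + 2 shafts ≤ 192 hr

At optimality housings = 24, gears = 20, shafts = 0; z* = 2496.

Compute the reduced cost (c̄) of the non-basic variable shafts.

Both lathe time and mill time are binding at x*.
From A_Bᵀ y = c: 4·y_lathe time + 3·y_mill time = 44; 6·y_lathe time + 6·y_mill time = 72.
→ y_lathe time = 8 and y_mill time = 4.
Reduced cost of shafts: c₃ − yᵀa₃ = 38 − (8·4 + 4·2) = 38 − 40 = -2.

-2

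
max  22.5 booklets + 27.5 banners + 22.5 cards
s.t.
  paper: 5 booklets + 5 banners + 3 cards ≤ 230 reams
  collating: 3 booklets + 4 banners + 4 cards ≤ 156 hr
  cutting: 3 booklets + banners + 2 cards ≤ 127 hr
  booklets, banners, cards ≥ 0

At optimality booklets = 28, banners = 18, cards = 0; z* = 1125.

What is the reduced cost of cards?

-2

At the optimum: paper uses 230 of 230 (binding); collating uses 156 of 156 (binding); cutting uses 102 of 127 (slack = 25).
Since cutting is not tight, its dual is 0.
The binding rows give the dual system: 5·y_paper + 3·y_collating = 22.5 and 5·y_paper + 4·y_collating = 27.5.
This yields shadow prices y_paper = 1.5, y_collating = 5.
Reduced cost of cards: c₃ − yᵀa₃ = 22.5 − (1.5·3 + 5·4) = 22.5 − 24.5 = -2.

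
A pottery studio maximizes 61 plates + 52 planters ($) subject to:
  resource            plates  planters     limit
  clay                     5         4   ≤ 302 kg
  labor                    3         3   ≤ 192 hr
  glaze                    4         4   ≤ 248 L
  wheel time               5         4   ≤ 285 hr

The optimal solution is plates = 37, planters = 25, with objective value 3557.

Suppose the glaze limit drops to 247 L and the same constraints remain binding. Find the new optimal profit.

Binding: glaze and wheel time. Non-binding: clay (17 unused), labor (6 unused).
Slack constraints have shadow price 0 (complementary slackness).
The binding rows give the dual system: 4·y_glaze + 5·y_wheel time = 61 and 4·y_glaze + 4·y_wheel time = 52.
→ y_glaze = 4 and y_wheel time = 9.
Δz = y_glaze·Δb = 4 × (-1) = -4, so new z* = 3557 − 4 = 3553.

3553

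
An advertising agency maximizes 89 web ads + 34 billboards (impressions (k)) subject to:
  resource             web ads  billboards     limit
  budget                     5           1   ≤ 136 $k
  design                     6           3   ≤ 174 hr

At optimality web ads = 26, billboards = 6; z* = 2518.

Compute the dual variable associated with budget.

7

Check each constraint at x*: budget 136/136 (tight); design 174/174 (tight).
Dual feasibility on the basic columns requires 5·y_budget + 6·y_design = 89, 1·y_budget + 3·y_design = 34.
→ y_budget = 7 and y_design = 9.
Shadow price of budget = 7.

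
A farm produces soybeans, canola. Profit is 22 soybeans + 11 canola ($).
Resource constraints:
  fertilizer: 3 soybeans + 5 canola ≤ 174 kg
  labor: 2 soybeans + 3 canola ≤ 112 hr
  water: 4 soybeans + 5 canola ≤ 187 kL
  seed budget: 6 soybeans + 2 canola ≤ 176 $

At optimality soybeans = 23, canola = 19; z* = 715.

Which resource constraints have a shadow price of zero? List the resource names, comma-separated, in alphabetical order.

fertilizer: 164/174 (slack 10)
labor: 103/112 (slack 9)
water: 187/187 (binding)
seed budget: 176/176 (binding)
By complementary slackness, a constraint with positive slack has shadow price 0 → fertilizer, labor.

fertilizer, labor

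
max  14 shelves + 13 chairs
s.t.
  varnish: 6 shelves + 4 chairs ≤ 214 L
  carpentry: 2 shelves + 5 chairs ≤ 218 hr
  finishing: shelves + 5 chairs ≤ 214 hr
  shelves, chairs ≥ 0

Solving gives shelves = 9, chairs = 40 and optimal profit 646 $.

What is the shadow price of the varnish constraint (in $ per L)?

Check each constraint at x*: varnish 214/214 (tight); carpentry 218/218 (tight); finishing 209/214 (slack 5).
Since finishing is not tight, its dual is 0.
Dual feasibility on the basic columns requires 6·y_varnish + 2·y_carpentry = 14, 4·y_varnish + 5·y_carpentry = 13.
→ y_varnish = 2 and y_carpentry = 1.
Shadow price of varnish = 2.

2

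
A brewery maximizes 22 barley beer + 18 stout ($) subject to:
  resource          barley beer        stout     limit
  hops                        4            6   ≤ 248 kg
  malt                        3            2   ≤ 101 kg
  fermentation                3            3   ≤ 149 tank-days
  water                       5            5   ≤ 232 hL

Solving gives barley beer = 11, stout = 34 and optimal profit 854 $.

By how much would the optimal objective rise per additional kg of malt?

Check each constraint at x*: hops 248/248 (tight); malt 101/101 (tight); fermentation 135/149 (slack 14); water 225/232 (slack 7).
By complementary slackness, y = 0 for the non-binding constraints.
From A_Bᵀ y = c: 4·y_hops + 3·y_malt = 22; 6·y_hops + 2·y_malt = 18.
This yields shadow prices y_hops = 1, y_malt = 6.
Shadow price of malt = 6.

6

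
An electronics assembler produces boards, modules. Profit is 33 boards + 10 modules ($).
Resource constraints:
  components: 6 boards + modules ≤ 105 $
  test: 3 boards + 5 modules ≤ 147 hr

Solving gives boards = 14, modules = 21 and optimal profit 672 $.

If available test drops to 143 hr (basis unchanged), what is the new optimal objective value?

668

Both components and test are binding at x*.
Dual feasibility on the basic columns requires 6·y_components + 3·y_test = 33, 1·y_components + 5·y_test = 10.
This yields shadow prices y_components = 5, y_test = 1.
Δz = y_test·Δb = 1 × (-4) = -4, so new z* = 672 − 4 = 668.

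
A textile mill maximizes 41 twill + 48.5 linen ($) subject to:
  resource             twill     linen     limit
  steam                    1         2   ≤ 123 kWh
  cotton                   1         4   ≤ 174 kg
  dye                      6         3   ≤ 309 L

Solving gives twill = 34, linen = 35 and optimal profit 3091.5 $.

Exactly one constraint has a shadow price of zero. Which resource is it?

steam

steam: 104/123 (slack 19)
cotton: 174/174 (binding)
dye: 309/309 (binding)
By complementary slackness, a constraint with positive slack has shadow price 0 → steam.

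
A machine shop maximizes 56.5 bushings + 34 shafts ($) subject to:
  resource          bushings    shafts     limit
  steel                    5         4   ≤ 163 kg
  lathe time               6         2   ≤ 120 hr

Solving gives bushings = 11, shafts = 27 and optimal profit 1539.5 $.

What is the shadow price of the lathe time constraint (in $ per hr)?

4

Check each constraint at x*: steel 163/163 (tight); lathe time 120/120 (tight).
From A_Bᵀ y = c: 5·y_steel + 6·y_lathe time = 56.5; 4·y_steel + 2·y_lathe time = 34.
Solving: y_steel = 6.5, y_lathe time = 4.
Shadow price of lathe time = 4.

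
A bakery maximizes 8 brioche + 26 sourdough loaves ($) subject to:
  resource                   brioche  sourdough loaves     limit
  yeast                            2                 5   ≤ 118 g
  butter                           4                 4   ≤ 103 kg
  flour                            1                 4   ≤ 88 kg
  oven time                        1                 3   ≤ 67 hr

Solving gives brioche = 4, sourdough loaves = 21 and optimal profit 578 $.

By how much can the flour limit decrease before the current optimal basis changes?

Binding constraints: flour, oven time. The basis is B = [[1,4],[1,3]] with det -1.
Per unit decrease in flour, x* moves by d = (3, -1).
The basis stays optimal until butter becomes binding; allowable decrease = 0.375 kg.

0.375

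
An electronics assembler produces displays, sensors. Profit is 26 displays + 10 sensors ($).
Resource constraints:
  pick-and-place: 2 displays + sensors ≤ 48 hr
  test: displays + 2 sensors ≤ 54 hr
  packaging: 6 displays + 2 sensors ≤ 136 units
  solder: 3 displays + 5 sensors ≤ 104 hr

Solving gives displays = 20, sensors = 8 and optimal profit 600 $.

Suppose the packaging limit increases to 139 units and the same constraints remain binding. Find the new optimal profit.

At the optimum: pick-and-place uses 48 of 48 (binding); test uses 36 of 54 (slack = 18); packaging uses 136 of 136 (binding); solder uses 100 of 104 (slack = 4).
By complementary slackness, y = 0 for the non-binding constraints.
Dual feasibility on the basic columns requires 2·y_pick-and-place + 6·y_packaging = 26, 1·y_pick-and-place + 2·y_packaging = 10.
Solving: y_pick-and-place = 4, y_packaging = 3.
Δz = y_packaging·Δb = 3 × (3) = 9, so new z* = 600 + 9 = 609.

609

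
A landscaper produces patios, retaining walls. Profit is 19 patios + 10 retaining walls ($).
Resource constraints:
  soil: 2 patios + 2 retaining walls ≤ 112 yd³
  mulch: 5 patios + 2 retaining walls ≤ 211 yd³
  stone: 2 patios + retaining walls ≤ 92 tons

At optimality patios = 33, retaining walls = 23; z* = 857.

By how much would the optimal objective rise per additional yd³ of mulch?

3

Binding: soil and mulch. Non-binding: stone (3 unused).
Since stone is not tight, its dual is 0.
From A_Bᵀ y = c: 2·y_soil + 5·y_mulch = 19; 2·y_soil + 2·y_mulch = 10.
Solving: y_soil = 2, y_mulch = 3.
Shadow price of mulch = 3.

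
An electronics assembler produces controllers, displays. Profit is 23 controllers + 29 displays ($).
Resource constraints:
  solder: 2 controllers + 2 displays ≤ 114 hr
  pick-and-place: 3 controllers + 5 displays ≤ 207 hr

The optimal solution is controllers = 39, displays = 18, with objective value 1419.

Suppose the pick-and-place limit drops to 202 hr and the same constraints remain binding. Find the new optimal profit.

Check each constraint at x*: solder 114/114 (tight); pick-and-place 207/207 (tight).
Dual feasibility on the basic columns requires 2·y_solder + 3·y_pick-and-place = 23, 2·y_solder + 5·y_pick-and-place = 29.
→ y_solder = 7 and y_pick-and-place = 3.
Δz = y_pick-and-place·Δb = 3 × (-5) = -15, so new z* = 1419 − 15 = 1404.

1404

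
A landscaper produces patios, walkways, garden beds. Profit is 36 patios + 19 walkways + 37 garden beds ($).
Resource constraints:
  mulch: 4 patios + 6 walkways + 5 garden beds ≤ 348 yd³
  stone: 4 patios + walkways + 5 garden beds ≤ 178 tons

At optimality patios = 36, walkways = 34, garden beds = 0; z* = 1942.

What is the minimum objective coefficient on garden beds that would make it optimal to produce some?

45

Check each constraint at x*: mulch 348/348 (tight); stone 178/178 (tight).
From A_Bᵀ y = c: 4·y_mulch + 4·y_stone = 36; 6·y_mulch + 1·y_stone = 19.
→ y_mulch = 2 and y_stone = 7.
garden beds enters the basis when its profit ≥ yᵀa₃ = 2·5 + 7·5 = 45.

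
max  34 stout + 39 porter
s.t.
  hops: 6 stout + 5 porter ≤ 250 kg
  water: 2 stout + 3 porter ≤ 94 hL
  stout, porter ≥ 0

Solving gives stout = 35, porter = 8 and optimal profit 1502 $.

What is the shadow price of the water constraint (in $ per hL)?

8

Check each constraint at x*: hops 250/250 (tight); water 94/94 (tight).
From A_Bᵀ y = c: 6·y_hops + 2·y_water = 34; 5·y_hops + 3·y_water = 39.
→ y_hops = 3 and y_water = 8.
Shadow price of water = 8.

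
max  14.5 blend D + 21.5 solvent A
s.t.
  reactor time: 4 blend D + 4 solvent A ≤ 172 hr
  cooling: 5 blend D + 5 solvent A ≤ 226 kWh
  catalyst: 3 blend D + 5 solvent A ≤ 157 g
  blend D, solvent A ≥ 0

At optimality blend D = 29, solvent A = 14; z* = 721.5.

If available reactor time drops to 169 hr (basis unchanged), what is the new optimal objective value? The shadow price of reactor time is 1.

718.5

Δb = -3, so new z* = 721.5 + (1)·(-3) = 721.5 − 3 = 718.5.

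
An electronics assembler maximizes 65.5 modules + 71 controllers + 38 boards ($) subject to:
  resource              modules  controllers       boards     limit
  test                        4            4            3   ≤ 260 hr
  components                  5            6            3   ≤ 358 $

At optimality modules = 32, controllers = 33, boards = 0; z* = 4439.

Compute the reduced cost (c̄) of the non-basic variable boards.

At the optimum: test uses 260 of 260 (binding); components uses 358 of 358 (binding).
Dual feasibility on the basic columns requires 4·y_test + 5·y_components = 65.5, 4·y_test + 6·y_components = 71.
→ y_test = 9.5 and y_components = 5.5.
Reduced cost of boards: c₃ − yᵀa₃ = 38 − (9.5·3 + 5.5·3) = 38 − 45 = -7.

-7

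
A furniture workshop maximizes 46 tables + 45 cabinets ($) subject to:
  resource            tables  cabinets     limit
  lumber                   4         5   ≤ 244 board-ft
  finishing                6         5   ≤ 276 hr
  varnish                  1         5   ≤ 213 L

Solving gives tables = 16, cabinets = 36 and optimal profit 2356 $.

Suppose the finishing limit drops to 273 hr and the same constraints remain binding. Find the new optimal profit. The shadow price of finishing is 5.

2341

Δb = -3, so new z* = 2356 + (5)·(-3) = 2356 − 15 = 2341.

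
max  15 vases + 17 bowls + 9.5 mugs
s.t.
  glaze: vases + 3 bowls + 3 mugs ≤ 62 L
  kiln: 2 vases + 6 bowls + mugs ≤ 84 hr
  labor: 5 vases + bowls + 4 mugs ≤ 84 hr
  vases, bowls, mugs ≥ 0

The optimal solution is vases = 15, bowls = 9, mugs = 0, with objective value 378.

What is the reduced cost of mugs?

-1

Binding: kiln and labor. Non-binding: glaze (20 unused).
Since glaze is not tight, its dual is 0.
From A_Bᵀ y = c: 2·y_kiln + 5·y_labor = 15; 6·y_kiln + 1·y_labor = 17.
This yields shadow prices y_kiln = 2.5, y_labor = 2.
Reduced cost of mugs: c₃ − yᵀa₃ = 9.5 − (2.5·1 + 2·4) = 9.5 − 10.5 = -1.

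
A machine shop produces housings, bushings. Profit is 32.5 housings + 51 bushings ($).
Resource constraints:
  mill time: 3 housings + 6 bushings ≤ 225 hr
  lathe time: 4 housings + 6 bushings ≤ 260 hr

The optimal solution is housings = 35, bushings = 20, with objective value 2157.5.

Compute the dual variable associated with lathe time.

At the optimum: mill time uses 225 of 225 (binding); lathe time uses 260 of 260 (binding).
Dual feasibility on the basic columns requires 3·y_mill time + 4·y_lathe time = 32.5, 6·y_mill time + 6·y_lathe time = 51.
This yields shadow prices y_mill time = 1.5, y_lathe time = 7.
Shadow price of lathe time = 7.

7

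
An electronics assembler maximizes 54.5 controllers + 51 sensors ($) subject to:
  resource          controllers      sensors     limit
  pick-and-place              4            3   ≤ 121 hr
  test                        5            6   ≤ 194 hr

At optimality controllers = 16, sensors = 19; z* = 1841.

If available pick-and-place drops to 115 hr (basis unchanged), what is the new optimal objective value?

At the optimum: pick-and-place uses 121 of 121 (binding); test uses 194 of 194 (binding).
Dual feasibility on the basic columns requires 4·y_pick-and-place + 5·y_test = 54.5, 3·y_pick-and-place + 6·y_test = 51.
Solving: y_pick-and-place = 8, y_test = 4.5.
Δz = y_pick-and-place·Δb = 8 × (-6) = -48, so new z* = 1841 − 48 = 1793.

1793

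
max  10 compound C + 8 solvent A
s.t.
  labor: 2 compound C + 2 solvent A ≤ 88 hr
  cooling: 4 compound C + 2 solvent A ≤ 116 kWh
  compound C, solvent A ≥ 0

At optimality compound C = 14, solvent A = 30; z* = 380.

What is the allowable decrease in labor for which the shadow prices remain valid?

30

Binding constraints: labor, cooling. The basis is B = [[2,2],[4,2]] with det -4.
Per unit decrease in labor, x* moves by d = (0.5, -1).
The basis stays optimal until solvent A reaches 0; allowable decrease = 30 hr.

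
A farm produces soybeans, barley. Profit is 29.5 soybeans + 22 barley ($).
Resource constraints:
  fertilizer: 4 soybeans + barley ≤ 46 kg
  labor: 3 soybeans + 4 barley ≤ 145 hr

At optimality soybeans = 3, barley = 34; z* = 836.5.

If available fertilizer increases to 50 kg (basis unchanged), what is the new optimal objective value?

852.5

At the optimum: fertilizer uses 46 of 46 (binding); labor uses 145 of 145 (binding).
From A_Bᵀ y = c: 4·y_fertilizer + 3·y_labor = 29.5; 1·y_fertilizer + 4·y_labor = 22.
This yields shadow prices y_fertilizer = 4, y_labor = 4.5.
Δz = y_fertilizer·Δb = 4 × (4) = 16, so new z* = 836.5 + 16 = 852.5.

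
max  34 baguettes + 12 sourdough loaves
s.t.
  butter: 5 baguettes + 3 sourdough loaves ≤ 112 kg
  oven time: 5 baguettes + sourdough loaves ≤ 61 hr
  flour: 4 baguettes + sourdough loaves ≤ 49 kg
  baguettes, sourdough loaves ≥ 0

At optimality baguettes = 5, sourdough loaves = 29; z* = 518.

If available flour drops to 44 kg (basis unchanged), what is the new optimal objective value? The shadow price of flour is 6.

Δb = -5, so new z* = 518 + (6)·(-5) = 518 − 30 = 488.

488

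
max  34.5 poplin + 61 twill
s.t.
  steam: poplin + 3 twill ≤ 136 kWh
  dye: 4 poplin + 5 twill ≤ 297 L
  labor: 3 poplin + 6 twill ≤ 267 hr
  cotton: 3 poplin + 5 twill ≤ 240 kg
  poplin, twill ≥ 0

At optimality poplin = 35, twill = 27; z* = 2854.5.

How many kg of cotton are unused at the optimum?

cotton used = 3·35 + 5·27 = 240; slack = 240 − 240 = 0.

0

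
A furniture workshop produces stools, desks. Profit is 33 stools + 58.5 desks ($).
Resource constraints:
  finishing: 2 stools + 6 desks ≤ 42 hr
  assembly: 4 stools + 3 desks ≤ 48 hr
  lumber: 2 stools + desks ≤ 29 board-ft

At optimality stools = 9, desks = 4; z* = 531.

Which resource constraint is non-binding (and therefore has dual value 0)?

lumber

finishing: 42/42 (binding)
assembly: 48/48 (binding)
lumber: 22/29 (slack 7)
By complementary slackness, a constraint with positive slack has shadow price 0 → lumber.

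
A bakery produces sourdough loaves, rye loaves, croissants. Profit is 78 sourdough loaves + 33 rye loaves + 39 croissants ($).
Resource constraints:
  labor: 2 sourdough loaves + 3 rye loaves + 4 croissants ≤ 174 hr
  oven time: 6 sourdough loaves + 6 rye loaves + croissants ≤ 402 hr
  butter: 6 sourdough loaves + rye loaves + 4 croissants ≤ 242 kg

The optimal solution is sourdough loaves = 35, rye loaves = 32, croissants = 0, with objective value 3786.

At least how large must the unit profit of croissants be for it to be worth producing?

Binding: oven time and butter. Non-binding: labor (8 unused).
By complementary slackness, y = 0 for the non-binding constraint.
From A_Bᵀ y = c: 6·y_oven time + 6·y_butter = 78; 6·y_oven time + 1·y_butter = 33.
This yields shadow prices y_oven time = 4, y_butter = 9.
croissants enters the basis when its profit ≥ yᵀa₃ = 4·1 + 9·4 = 40.

40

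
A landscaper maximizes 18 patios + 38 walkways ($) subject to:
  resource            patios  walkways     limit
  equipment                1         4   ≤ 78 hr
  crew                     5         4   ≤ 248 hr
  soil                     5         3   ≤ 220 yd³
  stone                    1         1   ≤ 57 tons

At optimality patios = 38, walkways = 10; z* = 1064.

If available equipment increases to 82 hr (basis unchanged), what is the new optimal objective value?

Check each constraint at x*: equipment 78/78 (tight); crew 230/248 (slack 18); soil 220/220 (tight); stone 48/57 (slack 9).
Since crew, stone are not tight, their duals are 0.
The binding rows give the dual system: 1·y_equipment + 5·y_soil = 18 and 4·y_equipment + 3·y_soil = 38.
→ y_equipment = 8 and y_soil = 2.
Δz = y_equipment·Δb = 8 × (4) = 32, so new z* = 1064 + 32 = 1096.

1096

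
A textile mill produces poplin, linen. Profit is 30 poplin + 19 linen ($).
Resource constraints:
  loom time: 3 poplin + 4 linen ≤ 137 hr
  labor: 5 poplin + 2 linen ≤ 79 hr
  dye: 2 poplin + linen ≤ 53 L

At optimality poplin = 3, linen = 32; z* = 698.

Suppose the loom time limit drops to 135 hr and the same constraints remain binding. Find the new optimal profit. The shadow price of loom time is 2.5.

693

Δb = -2, so new z* = 698 + (2.5)·(-2) = 698 − 5 = 693.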